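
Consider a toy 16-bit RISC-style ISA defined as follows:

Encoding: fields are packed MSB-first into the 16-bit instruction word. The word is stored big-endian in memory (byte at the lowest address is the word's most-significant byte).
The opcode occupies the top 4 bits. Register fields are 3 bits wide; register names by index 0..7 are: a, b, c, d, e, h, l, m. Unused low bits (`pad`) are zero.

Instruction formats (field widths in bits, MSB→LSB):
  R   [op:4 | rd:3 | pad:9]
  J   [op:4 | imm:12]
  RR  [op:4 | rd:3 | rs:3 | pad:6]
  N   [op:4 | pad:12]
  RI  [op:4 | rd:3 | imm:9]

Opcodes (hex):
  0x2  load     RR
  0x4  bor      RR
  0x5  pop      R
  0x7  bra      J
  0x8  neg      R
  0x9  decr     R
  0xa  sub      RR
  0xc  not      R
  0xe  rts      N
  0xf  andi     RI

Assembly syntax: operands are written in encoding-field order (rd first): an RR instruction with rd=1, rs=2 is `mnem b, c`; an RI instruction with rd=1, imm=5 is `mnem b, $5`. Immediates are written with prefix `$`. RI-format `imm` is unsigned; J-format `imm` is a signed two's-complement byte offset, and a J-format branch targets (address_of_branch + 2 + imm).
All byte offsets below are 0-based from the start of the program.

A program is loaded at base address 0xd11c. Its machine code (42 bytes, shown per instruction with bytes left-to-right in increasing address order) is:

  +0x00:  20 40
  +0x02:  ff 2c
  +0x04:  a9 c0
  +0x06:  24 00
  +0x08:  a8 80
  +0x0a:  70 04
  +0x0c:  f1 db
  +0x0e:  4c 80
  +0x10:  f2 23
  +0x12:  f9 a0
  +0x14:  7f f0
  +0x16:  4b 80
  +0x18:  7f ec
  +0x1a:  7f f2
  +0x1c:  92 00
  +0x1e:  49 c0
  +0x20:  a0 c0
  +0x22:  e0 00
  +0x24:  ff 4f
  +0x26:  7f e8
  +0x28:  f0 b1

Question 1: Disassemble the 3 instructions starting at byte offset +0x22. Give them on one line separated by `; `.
off 0x22: read e0 00 as big → 0xe000
  top 4b → 0xe → rts [N]
off 0x24: read ff 4f as big → 0xff4f
  top 4b → 0xf → andi [RI]
  rd: (w>>9)&0x7=0x7 → m
  imm: (w>>0)&0x1ff=0x14f → $335
off 0x26: read 7f e8 as big → 0x7fe8
  top 4b → 0x7 → bra [J]
  imm: (w>>0)&0xfff=0xfe8 (s12→-24) → $-24

rts; andi m, $335; bra $-24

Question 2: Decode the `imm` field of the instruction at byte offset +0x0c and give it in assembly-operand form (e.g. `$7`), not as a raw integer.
off 0x0c: read f1 db as big → 0xf1db
  opcode bits[15:12]=0xf: andi/RI
  [11:9] rd=0 = a
  [8:0] imm=475 = $475

$475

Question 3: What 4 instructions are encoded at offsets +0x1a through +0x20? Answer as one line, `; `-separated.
@+1a  big-endian(7f f2) = 0x7ff2
  opcode bits[15:12]=0x7: bra/J
  imm@[11:0]=0xff2 (s12→-14) ⇒ $-14
@+1c  big-endian(92 00) = 0x9200
  opcode bits[15:12]=0x9: decr/R
  rd@[11:9]=0x1 ⇒ b
@+1e  big-endian(49 c0) = 0x49c0
  opcode bits[15:12]=0x4: bor/RR
  rd@[11:9]=0x4 ⇒ e
  rs@[8:6]=0x7 ⇒ m
@+20  big-endian(a0 c0) = 0xa0c0
  opcode bits[15:12]=0xa: sub/RR
  rd@[11:9]=0x0 ⇒ a
  rs@[8:6]=0x3 ⇒ d

bra $-14; decr b; bor e, m; sub a, d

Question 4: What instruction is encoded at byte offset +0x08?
[08] a8 80 → 0xa880
  op=0xa880>>12=0xa ⇒ sub (RR)
  rd@[11:9]=0x4 ⇒ e
  rs@[8:6]=0x2 ⇒ c

sub e, c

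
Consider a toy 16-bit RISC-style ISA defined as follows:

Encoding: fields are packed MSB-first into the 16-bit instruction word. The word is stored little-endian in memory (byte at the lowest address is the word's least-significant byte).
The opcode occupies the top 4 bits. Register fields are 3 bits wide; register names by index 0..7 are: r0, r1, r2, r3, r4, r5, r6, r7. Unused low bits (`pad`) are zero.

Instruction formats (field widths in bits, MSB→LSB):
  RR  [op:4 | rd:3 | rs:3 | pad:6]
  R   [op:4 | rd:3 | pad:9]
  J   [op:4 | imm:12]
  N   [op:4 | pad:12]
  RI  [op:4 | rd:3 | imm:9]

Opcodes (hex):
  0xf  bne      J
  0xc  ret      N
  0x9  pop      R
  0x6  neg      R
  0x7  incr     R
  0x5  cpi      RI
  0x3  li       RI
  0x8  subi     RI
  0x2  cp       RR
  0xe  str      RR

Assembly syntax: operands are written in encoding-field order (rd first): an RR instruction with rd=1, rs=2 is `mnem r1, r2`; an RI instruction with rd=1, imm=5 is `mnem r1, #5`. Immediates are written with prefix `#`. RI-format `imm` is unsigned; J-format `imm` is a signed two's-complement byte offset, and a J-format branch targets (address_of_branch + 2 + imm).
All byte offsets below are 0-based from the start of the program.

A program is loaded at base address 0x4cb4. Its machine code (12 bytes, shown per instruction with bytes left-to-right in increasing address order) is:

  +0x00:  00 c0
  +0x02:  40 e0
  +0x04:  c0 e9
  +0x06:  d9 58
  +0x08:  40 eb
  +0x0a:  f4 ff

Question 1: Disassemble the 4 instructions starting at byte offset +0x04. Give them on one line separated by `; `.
str r4, r7; cpi r4, #217; str r5, r5; bne #-12

@+04  little-endian(c0 e9) = 0xe9c0
  opcode bits[15:12]=0xe: str/RR
  rd@[11:9]=0x4 ⇒ r4
  rs@[8:6]=0x7 ⇒ r7
@+06  little-endian(d9 58) = 0x58d9
  opcode bits[15:12]=0x5: cpi/RI
  rd@[11:9]=0x4 ⇒ r4
  imm@[8:0]=0xd9 ⇒ #217
@+08  little-endian(40 eb) = 0xeb40
  opcode bits[15:12]=0xe: str/RR
  rd@[11:9]=0x5 ⇒ r5
  rs@[8:6]=0x5 ⇒ r5
@+0a  little-endian(f4 ff) = 0xfff4
  opcode bits[15:12]=0xf: bne/J
  imm@[11:0]=0xff4 (s12→-12) ⇒ #-12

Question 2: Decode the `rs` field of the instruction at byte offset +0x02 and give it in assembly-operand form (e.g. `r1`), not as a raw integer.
r1

@+02  little-endian(40 e0) = 0xe040
  opcode bits[15:12]=0xe: str/RR
  rd: (w>>9)&0x7=0x0 → r0
  rs: (w>>6)&0x7=0x1 → r1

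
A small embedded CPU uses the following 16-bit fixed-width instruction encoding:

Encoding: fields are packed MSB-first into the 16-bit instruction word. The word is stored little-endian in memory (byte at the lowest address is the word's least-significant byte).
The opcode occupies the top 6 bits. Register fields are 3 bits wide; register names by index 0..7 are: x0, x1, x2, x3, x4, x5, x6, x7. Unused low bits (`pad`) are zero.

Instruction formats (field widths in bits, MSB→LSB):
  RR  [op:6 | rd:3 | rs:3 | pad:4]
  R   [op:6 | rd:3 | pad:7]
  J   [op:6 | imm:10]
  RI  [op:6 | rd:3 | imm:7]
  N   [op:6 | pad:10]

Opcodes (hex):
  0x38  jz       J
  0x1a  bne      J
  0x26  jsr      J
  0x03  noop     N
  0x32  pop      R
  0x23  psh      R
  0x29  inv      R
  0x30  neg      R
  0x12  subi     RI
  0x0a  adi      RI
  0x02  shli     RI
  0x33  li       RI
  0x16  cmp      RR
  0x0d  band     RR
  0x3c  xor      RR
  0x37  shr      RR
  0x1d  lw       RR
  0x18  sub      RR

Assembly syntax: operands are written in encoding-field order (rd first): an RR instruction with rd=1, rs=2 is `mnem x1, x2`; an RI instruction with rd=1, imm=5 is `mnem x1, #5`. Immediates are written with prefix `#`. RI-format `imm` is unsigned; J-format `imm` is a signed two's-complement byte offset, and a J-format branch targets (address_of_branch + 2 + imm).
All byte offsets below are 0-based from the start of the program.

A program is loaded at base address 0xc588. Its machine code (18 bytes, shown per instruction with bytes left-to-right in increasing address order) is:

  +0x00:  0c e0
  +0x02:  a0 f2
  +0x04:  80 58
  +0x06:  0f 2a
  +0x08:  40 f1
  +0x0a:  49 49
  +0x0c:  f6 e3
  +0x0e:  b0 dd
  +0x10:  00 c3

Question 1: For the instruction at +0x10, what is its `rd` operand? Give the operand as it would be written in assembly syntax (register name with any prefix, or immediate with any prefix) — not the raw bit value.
@+10  little-endian(00 c3) = 0xc300
  top 6b → 0x30 → neg [R]
  rd@[9:7]=0x6 ⇒ x6

x6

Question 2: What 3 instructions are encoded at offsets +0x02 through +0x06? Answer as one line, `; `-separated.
xor x5, x2; cmp x1, x0; adi x4, #15

[02] a0 f2 → 0xf2a0
  op=0xf2a0>>10=0x3c ⇒ xor (RR)
  rd@[9:7]=0x5 ⇒ x5
  rs@[6:4]=0x2 ⇒ x2
[04] 80 58 → 0x5880
  op=0x5880>>10=0x16 ⇒ cmp (RR)
  rd@[9:7]=0x1 ⇒ x1
  rs@[6:4]=0x0 ⇒ x0
[06] 0f 2a → 0x2a0f
  op=0x2a0f>>10=0xa ⇒ adi (RI)
  rd@[9:7]=0x4 ⇒ x4
  imm@[6:0]=0xf ⇒ #15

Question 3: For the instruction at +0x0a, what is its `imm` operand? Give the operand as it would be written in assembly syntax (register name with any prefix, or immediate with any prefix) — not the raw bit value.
off 0x0a: read 49 49 as little → 0x4949
  op=0x4949>>10=0x12 ⇒ subi (RI)
  rd@[9:7]=0x2 ⇒ x2
  imm@[6:0]=0x49 ⇒ #73

#73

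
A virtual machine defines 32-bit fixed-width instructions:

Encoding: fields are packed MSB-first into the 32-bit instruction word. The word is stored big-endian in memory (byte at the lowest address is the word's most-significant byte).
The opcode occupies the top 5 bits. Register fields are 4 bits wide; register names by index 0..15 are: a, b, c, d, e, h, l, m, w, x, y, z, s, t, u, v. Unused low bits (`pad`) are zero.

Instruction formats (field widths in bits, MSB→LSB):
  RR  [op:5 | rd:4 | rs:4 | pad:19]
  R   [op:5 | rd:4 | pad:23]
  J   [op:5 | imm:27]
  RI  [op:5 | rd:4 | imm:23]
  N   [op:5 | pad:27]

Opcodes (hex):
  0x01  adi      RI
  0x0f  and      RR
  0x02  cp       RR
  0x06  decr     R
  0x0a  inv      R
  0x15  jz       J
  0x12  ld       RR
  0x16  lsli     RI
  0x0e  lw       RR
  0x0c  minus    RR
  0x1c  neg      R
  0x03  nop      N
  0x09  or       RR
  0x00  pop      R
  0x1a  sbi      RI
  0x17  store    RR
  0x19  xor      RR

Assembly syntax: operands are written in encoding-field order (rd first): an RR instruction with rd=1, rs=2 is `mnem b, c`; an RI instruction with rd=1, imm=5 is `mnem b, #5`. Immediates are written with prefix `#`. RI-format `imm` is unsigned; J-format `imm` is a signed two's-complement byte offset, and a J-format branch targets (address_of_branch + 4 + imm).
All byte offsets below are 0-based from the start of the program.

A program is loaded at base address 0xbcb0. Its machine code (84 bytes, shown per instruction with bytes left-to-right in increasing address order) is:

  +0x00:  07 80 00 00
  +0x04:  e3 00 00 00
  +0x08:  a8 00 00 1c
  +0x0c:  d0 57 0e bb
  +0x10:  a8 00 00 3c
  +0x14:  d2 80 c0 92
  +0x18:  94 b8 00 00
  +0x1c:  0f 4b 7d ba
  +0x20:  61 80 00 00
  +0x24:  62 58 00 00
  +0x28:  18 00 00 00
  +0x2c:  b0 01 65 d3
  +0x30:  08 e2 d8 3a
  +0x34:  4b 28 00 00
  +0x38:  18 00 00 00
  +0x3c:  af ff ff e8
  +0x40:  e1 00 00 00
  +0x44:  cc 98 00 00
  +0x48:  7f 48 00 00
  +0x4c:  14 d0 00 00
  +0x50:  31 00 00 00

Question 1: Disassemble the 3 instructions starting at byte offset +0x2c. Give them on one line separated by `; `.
lsli a, #91603; adi b, #6477882; or l, h

[2c] b0 01 65 d3 → 0xb00165d3
  top 5b → 0x16 → lsli [RI]
  [26:23] rd=0 = a
  [22:0] imm=91603 = #91603
[30] 08 e2 d8 3a → 0x08e2d83a
  top 5b → 0x1 → adi [RI]
  [26:23] rd=1 = b
  [22:0] imm=6477882 = #6477882
[34] 4b 28 00 00 → 0x4b280000
  top 5b → 0x9 → or [RR]
  [26:23] rd=6 = l
  [22:19] rs=5 = h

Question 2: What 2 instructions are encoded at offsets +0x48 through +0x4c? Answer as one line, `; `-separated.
and u, x; cp x, y

[48] 7f 48 00 00 → 0x7f480000
  opcode bits[31:27]=0xf: and/RR
  [26:23] rd=14 = u
  [22:19] rs=9 = x
[4c] 14 d0 00 00 → 0x14d00000
  opcode bits[31:27]=0x2: cp/RR
  [26:23] rd=9 = x
  [22:19] rs=10 = y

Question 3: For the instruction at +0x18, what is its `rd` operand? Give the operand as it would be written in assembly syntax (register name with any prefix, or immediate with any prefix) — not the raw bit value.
x

+0x18: 94 b8 00 00 ⇒ word 0x94b80000 (big)
  top 5b → 0x12 → ld [RR]
  rd@[26:23]=0x9 ⇒ x
  rs@[22:19]=0x7 ⇒ m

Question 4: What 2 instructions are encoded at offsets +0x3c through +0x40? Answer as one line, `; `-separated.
[3c] af ff ff e8 → 0xafffffe8
  opcode bits[31:27]=0x15: jz/J
  imm: (w>>0)&0x7ffffff=0x7ffffe8 (s27→-24) → #-24
[40] e1 00 00 00 → 0xe1000000
  opcode bits[31:27]=0x1c: neg/R
  rd: (w>>23)&0xf=0x2 → c

jz #-24; neg c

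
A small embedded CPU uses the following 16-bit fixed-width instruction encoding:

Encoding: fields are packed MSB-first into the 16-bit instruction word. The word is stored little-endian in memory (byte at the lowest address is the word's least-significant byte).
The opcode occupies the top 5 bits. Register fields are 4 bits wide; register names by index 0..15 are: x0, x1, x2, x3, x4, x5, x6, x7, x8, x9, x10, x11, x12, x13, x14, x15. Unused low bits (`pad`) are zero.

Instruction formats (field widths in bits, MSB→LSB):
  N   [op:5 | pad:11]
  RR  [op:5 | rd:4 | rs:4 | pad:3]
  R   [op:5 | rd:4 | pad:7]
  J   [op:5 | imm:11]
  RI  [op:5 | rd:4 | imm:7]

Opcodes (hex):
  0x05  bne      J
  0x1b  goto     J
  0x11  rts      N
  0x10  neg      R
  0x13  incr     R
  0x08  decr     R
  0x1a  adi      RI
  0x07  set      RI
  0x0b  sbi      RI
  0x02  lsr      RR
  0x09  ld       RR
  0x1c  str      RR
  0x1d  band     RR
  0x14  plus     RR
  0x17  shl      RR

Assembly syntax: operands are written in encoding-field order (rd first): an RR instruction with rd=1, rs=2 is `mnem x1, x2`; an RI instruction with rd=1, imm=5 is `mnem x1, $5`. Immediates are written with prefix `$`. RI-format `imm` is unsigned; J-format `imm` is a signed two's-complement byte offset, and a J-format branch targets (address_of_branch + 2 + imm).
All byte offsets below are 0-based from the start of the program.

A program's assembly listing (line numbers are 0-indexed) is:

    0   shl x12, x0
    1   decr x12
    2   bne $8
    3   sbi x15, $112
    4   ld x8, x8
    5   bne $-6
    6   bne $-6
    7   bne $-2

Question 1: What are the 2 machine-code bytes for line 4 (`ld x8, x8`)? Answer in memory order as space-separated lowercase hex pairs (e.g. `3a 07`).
40 4c

line 4 (ld): pack op=0x9:5|rd=8:4|rs=8:4|pad=0:3 = 0x4c40; little→ 40 4c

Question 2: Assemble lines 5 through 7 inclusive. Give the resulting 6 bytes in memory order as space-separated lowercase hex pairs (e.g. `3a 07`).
fa 2f fa 2f fe 2f

L5: bne op=0x5:5|imm=-6:11 ⇒ 0x2ffa ⇒ little fa 2f
L6: bne op=0x5:5|imm=-6:11 ⇒ 0x2ffa ⇒ little fa 2f
L7: bne op=0x5:5|imm=-2:11 ⇒ 0x2ffe ⇒ little fe 2f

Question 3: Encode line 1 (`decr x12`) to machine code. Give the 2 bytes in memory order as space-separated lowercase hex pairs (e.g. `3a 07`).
1. decr fields op=0x8:5|rd=12:4|pad=0:7 → word 4600h → 00 46

00 46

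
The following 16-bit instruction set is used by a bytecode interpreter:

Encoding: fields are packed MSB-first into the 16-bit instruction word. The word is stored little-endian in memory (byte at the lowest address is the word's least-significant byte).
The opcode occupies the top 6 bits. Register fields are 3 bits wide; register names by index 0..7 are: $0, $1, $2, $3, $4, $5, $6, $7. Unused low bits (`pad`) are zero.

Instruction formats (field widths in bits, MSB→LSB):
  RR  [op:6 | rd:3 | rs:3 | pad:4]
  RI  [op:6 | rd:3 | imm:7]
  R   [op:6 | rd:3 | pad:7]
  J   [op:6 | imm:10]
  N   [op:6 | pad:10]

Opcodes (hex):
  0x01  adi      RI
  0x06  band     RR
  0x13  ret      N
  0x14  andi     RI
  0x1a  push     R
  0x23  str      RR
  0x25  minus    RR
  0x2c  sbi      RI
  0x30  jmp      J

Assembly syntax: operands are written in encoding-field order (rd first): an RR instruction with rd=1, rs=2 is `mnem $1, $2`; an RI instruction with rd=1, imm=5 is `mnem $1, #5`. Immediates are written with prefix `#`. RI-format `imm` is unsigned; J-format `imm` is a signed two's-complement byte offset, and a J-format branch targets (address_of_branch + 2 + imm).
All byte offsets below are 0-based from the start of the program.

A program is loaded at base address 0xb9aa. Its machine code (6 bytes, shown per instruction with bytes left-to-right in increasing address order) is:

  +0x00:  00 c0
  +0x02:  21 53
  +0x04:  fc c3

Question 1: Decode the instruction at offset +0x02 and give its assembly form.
andi $6, #33

@+02  little-endian(21 53) = 0x5321
  opcode bits[15:10]=0x14: andi/RI
  rd: (w>>7)&0x7=0x6 → $6
  imm: (w>>0)&0x7f=0x21 → #33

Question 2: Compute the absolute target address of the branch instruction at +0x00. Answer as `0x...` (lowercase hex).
off 0x00: read 00 c0 as little → 0xc000
  opcode bits[15:10]=0x30: jmp/J
  [9:0] imm=0 = #0
  target = base 0xb9aa + off 0x00 + 2 + imm 0 = 0xb9ac

0xb9ac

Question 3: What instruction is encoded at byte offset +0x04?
jmp #-4

@+04  little-endian(fc c3) = 0xc3fc
  op=0xc3fc>>10=0x30 ⇒ jmp (J)
  imm@[9:0]=0x3fc (s10→-4) ⇒ #-4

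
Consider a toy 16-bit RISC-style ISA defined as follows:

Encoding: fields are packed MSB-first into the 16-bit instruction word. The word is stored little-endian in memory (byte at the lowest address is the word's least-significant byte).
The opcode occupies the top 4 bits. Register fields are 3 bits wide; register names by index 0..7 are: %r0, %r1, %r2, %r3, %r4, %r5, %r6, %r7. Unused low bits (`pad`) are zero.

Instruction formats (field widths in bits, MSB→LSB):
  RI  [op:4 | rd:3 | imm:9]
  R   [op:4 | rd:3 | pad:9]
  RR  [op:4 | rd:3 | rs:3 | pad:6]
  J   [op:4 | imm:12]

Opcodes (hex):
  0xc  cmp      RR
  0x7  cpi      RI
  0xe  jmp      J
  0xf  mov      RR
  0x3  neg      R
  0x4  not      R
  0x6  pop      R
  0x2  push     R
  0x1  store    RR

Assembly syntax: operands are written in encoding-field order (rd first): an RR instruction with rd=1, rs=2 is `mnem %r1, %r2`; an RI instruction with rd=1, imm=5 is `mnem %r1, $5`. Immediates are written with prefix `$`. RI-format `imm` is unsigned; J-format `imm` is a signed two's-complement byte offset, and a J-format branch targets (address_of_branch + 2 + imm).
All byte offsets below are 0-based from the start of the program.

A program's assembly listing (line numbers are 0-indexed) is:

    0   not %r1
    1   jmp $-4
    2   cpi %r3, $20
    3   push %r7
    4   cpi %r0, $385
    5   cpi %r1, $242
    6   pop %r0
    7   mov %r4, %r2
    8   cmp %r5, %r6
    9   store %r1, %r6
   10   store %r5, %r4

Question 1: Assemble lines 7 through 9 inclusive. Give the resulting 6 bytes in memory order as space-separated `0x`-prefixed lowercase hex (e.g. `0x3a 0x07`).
L7: mov op=0xf:4|rd=4:3|rs=2:3|pad=0:6 ⇒ 0xf880 ⇒ little 80 f8
L8: cmp op=0xc:4|rd=5:3|rs=6:3|pad=0:6 ⇒ 0xcb80 ⇒ little 80 cb
L9: store op=0x1:4|rd=1:3|rs=6:3|pad=0:6 ⇒ 0x1380 ⇒ little 80 13

0x80 0xf8 0x80 0xcb 0x80 0x13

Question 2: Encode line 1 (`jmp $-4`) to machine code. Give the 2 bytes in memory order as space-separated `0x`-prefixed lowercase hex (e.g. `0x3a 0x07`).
line 1 (jmp): pack op=0xe:4|imm=-4:12 = 0xeffc; little→ fc ef

0xfc 0xef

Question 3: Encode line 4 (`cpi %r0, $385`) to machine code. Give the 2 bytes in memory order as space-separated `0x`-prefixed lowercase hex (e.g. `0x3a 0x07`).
line 4 (cpi): pack op=0x7:4|rd=0:3|imm=385:9 = 0x7181; little→ 81 71

0x81 0x71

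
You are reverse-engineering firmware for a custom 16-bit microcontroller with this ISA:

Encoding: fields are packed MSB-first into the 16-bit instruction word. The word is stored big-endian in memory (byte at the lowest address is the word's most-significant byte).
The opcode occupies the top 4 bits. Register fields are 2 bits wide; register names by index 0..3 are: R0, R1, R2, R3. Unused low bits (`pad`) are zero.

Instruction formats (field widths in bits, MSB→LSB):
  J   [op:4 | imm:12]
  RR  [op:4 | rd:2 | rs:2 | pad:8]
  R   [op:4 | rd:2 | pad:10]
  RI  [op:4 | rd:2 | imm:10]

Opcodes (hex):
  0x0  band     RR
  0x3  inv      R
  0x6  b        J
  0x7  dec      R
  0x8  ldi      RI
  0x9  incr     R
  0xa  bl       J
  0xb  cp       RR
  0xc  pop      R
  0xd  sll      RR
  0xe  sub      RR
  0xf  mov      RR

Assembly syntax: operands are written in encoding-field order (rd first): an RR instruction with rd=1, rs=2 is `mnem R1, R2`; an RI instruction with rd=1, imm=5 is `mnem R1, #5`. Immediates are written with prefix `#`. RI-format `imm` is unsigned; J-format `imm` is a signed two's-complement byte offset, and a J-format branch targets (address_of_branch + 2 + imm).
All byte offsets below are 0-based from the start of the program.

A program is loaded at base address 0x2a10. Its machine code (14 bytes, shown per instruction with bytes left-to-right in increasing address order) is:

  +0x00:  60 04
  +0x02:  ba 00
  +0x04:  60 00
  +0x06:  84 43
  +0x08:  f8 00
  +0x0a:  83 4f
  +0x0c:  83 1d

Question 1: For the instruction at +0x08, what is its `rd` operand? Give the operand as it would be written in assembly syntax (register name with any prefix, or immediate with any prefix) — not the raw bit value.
+0x08: f8 00 ⇒ word 0xf800 (big)
  top 4b → 0xf → mov [RR]
  rd@[11:10]=0x2 ⇒ R2
  rs@[9:8]=0x0 ⇒ R0

R2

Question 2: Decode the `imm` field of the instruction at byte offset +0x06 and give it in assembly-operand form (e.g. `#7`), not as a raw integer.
#67

@+06  big-endian(84 43) = 0x8443
  opcode bits[15:12]=0x8: ldi/RI
  rd@[11:10]=0x1 ⇒ R1
  imm@[9:0]=0x43 ⇒ #67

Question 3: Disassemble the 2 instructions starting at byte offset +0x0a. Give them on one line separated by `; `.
@+0a  big-endian(83 4f) = 0x834f
  op=0x834f>>12=0x8 ⇒ ldi (RI)
  [11:10] rd=0 = R0
  [9:0] imm=847 = #847
@+0c  big-endian(83 1d) = 0x831d
  op=0x831d>>12=0x8 ⇒ ldi (RI)
  [11:10] rd=0 = R0
  [9:0] imm=797 = #797

ldi R0, #847; ldi R0, #797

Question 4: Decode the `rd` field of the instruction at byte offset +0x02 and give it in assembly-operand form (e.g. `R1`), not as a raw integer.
[02] ba 00 → 0xba00
  opcode bits[15:12]=0xb: cp/RR
  [11:10] rd=2 = R2
  [9:8] rs=2 = R2

R2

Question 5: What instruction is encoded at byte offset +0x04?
[04] 60 00 → 0x6000
  op=0x6000>>12=0x6 ⇒ b (J)
  [11:0] imm=0 = #0

b #0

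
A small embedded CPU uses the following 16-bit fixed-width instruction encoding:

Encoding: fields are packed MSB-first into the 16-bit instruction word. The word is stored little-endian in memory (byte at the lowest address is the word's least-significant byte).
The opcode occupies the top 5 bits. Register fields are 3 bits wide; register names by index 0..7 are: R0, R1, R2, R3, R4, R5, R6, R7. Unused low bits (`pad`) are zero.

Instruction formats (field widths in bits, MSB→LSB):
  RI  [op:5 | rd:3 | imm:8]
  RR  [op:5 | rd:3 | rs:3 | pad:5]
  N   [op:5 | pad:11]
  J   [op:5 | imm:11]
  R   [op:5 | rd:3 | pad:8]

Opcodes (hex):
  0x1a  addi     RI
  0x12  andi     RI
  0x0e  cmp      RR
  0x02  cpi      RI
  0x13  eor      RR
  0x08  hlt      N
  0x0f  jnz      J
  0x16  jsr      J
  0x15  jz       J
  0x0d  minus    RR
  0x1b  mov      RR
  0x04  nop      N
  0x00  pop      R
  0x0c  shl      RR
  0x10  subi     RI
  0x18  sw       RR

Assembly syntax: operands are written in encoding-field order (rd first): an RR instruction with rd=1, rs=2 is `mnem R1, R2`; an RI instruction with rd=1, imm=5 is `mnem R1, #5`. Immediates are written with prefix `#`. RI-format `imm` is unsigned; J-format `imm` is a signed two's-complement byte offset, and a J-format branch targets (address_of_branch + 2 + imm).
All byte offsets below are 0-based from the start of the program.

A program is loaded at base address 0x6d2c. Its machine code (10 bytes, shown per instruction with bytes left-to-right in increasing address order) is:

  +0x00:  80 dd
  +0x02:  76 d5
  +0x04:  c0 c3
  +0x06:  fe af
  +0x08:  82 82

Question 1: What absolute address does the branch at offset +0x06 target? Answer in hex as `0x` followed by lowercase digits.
0x6d32

+0x06: fe af ⇒ word 0xaffe (little)
  opcode bits[15:11]=0x15: jz/J
  imm@[10:0]=0x7fe (s11→-2) ⇒ #-2
  target = base 0x6d2c + off 0x06 + 2 + imm -2 = 0x6d32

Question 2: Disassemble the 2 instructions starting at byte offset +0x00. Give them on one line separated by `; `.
+0x00: 80 dd ⇒ word 0xdd80 (little)
  op=0xdd80>>11=0x1b ⇒ mov (RR)
  rd@[10:8]=0x5 ⇒ R5
  rs@[7:5]=0x4 ⇒ R4
+0x02: 76 d5 ⇒ word 0xd576 (little)
  op=0xd576>>11=0x1a ⇒ addi (RI)
  rd@[10:8]=0x5 ⇒ R5
  imm@[7:0]=0x76 ⇒ #118

mov R5, R4; addi R5, #118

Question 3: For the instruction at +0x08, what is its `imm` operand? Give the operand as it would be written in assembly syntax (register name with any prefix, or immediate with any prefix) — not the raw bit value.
#130

[08] 82 82 → 0x8282
  op=0x8282>>11=0x10 ⇒ subi (RI)
  [10:8] rd=2 = R2
  [7:0] imm=130 = #130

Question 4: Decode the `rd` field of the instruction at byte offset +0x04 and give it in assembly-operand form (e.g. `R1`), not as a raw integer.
+0x04: c0 c3 ⇒ word 0xc3c0 (little)
  op=0xc3c0>>11=0x18 ⇒ sw (RR)
  rd@[10:8]=0x3 ⇒ R3
  rs@[7:5]=0x6 ⇒ R6

R3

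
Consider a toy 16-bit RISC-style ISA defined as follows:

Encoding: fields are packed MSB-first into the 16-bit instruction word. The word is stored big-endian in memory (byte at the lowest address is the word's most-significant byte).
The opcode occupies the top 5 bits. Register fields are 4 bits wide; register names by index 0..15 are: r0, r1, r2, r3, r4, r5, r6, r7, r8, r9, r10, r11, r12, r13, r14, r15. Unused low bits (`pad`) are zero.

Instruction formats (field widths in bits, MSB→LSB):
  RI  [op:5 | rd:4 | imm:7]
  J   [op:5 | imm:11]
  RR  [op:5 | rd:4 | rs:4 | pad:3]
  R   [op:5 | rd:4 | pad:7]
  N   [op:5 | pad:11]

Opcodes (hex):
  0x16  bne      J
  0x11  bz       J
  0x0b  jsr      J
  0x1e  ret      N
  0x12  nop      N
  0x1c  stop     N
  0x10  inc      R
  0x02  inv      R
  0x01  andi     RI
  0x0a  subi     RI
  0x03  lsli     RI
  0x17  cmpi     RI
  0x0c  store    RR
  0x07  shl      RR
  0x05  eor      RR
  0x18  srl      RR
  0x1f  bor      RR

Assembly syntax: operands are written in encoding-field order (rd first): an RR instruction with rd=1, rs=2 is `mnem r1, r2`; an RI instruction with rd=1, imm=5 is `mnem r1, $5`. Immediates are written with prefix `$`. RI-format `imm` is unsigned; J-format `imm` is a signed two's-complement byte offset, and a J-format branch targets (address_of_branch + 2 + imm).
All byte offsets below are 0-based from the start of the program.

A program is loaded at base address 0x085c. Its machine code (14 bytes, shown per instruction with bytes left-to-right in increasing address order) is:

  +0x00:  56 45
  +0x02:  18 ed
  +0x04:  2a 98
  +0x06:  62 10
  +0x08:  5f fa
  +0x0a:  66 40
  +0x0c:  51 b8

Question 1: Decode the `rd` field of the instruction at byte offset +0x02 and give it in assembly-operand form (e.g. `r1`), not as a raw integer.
@+02  big-endian(18 ed) = 0x18ed
  op=0x18ed>>11=0x3 ⇒ lsli (RI)
  rd: (w>>7)&0xf=0x1 → r1
  imm: (w>>0)&0x7f=0x6d → $109

r1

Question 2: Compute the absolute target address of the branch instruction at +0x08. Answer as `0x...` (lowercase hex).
0x0860

@+08  big-endian(5f fa) = 0x5ffa
  opcode bits[15:11]=0xb: jsr/J
  imm: (w>>0)&0x7ff=0x7fa (s11→-6) → $-6
  target = base 0x085c + off 0x08 + 2 + imm -6 = 0x0860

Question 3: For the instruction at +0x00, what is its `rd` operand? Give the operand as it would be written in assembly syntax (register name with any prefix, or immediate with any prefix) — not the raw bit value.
off 0x00: read 56 45 as big → 0x5645
  top 5b → 0xa → subi [RI]
  rd: (w>>7)&0xf=0xc → r12
  imm: (w>>0)&0x7f=0x45 → $69

r12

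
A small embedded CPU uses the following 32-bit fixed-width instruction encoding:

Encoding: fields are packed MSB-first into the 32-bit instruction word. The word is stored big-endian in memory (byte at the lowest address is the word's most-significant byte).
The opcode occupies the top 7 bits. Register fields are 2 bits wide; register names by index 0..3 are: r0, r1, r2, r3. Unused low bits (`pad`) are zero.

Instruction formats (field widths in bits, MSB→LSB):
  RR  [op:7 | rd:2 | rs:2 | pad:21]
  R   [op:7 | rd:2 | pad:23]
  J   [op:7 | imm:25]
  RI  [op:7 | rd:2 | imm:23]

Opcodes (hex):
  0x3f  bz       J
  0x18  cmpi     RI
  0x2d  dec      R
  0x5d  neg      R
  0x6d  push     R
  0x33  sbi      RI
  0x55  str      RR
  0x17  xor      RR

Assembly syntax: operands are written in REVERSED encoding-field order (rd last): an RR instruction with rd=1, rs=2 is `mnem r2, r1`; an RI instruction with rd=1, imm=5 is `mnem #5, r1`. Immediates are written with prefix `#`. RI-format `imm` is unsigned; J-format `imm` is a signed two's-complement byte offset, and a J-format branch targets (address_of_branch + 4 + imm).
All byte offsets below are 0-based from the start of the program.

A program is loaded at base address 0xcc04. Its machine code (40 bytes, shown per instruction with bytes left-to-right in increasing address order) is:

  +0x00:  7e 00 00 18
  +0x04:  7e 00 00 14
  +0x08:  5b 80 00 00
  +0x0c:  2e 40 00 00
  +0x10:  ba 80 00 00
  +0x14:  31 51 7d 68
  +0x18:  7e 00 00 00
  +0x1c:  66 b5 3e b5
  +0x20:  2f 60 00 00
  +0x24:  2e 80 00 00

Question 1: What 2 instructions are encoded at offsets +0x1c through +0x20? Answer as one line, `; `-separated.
off 0x1c: read 66 b5 3e b5 as big → 0x66b53eb5
  op=0x66b53eb5>>25=0x33 ⇒ sbi (RI)
  rd@[24:23]=0x1 ⇒ r1
  imm@[22:0]=0x353eb5 ⇒ #3489461
off 0x20: read 2f 60 00 00 as big → 0x2f600000
  op=0x2f600000>>25=0x17 ⇒ xor (RR)
  rd@[24:23]=0x2 ⇒ r2
  rs@[22:21]=0x3 ⇒ r3

sbi #3489461, r1; xor r3, r2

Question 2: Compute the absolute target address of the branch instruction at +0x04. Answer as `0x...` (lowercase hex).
0xcc20

[04] 7e 00 00 14 → 0x7e000014
  top 7b → 0x3f → bz [J]
  [24:0] imm=20 = #20
  target = base 0xcc04 + off 0x04 + 4 + imm 20 = 0xcc20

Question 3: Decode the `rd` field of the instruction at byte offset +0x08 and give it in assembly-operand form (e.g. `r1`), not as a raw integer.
[08] 5b 80 00 00 → 0x5b800000
  top 7b → 0x2d → dec [R]
  [24:23] rd=3 = r3

r3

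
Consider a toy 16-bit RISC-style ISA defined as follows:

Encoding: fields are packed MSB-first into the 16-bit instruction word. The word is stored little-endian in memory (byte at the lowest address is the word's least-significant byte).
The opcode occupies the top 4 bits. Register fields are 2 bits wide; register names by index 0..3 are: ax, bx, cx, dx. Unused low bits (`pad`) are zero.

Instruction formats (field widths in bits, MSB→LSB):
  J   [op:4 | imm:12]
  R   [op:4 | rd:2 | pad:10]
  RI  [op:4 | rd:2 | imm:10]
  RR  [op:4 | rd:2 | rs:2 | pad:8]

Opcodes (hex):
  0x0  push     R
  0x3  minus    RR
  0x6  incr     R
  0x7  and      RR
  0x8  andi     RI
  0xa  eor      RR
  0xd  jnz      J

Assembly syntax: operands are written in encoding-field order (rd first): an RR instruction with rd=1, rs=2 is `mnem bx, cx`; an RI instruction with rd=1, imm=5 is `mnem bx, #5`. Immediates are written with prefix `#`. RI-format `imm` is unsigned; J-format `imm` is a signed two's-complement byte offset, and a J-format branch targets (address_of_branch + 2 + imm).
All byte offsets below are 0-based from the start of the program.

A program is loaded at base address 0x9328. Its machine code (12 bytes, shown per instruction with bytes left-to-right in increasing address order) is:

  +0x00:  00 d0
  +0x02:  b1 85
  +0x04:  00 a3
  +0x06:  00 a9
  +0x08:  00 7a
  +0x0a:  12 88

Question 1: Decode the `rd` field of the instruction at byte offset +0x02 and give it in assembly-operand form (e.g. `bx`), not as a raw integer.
bx

[02] b1 85 → 0x85b1
  opcode bits[15:12]=0x8: andi/RI
  rd: (w>>10)&0x3=0x1 → bx
  imm: (w>>0)&0x3ff=0x1b1 → #433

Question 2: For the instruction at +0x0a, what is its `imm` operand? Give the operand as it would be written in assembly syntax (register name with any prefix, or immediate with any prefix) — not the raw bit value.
#18

+0x0a: 12 88 ⇒ word 0x8812 (little)
  opcode bits[15:12]=0x8: andi/RI
  rd: (w>>10)&0x3=0x2 → cx
  imm: (w>>0)&0x3ff=0x12 → #18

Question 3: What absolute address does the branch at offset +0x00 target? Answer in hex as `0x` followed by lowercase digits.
0x932a

[00] 00 d0 → 0xd000
  opcode bits[15:12]=0xd: jnz/J
  [11:0] imm=0 = #0
  target = base 0x9328 + off 0x00 + 2 + imm 0 = 0x932a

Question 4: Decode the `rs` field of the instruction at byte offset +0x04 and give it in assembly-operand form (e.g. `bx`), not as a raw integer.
dx

off 0x04: read 00 a3 as little → 0xa300
  opcode bits[15:12]=0xa: eor/RR
  rd: (w>>10)&0x3=0x0 → ax
  rs: (w>>8)&0x3=0x3 → dx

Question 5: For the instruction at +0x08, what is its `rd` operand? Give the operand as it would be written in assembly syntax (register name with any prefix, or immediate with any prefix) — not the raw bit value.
[08] 00 7a → 0x7a00
  op=0x7a00>>12=0x7 ⇒ and (RR)
  rd@[11:10]=0x2 ⇒ cx
  rs@[9:8]=0x2 ⇒ cx

cx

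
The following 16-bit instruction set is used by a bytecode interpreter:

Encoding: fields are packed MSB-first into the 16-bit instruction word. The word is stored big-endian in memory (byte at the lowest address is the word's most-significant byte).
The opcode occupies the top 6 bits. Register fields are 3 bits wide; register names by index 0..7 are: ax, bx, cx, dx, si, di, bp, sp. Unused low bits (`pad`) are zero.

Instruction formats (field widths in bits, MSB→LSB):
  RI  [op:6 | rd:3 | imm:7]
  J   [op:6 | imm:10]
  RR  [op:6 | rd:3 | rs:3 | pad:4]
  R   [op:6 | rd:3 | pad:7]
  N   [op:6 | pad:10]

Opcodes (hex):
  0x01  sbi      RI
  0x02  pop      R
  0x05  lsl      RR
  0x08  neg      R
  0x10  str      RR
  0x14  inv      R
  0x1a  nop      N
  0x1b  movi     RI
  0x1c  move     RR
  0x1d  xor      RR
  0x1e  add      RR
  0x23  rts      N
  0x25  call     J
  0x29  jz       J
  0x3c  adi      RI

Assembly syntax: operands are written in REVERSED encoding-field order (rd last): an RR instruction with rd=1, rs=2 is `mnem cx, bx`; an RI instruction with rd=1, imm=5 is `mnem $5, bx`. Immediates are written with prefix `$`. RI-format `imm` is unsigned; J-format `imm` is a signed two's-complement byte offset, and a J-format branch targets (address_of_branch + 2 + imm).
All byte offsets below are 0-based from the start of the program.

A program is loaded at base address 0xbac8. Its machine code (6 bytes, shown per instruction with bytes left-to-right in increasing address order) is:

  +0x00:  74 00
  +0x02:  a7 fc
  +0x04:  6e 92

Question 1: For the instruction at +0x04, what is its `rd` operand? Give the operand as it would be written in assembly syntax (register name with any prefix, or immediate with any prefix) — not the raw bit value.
@+04  big-endian(6e 92) = 0x6e92
  opcode bits[15:10]=0x1b: movi/RI
  [9:7] rd=5 = di
  [6:0] imm=18 = $18

di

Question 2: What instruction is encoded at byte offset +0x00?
xor ax, ax

@+00  big-endian(74 00) = 0x7400
  opcode bits[15:10]=0x1d: xor/RR
  [9:7] rd=0 = ax
  [6:4] rs=0 = ax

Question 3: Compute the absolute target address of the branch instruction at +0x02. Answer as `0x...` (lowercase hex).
off 0x02: read a7 fc as big → 0xa7fc
  top 6b → 0x29 → jz [J]
  imm: (w>>0)&0x3ff=0x3fc (s10→-4) → $-4
  target = base 0xbac8 + off 0x02 + 2 + imm -4 = 0xbac8

0xbac8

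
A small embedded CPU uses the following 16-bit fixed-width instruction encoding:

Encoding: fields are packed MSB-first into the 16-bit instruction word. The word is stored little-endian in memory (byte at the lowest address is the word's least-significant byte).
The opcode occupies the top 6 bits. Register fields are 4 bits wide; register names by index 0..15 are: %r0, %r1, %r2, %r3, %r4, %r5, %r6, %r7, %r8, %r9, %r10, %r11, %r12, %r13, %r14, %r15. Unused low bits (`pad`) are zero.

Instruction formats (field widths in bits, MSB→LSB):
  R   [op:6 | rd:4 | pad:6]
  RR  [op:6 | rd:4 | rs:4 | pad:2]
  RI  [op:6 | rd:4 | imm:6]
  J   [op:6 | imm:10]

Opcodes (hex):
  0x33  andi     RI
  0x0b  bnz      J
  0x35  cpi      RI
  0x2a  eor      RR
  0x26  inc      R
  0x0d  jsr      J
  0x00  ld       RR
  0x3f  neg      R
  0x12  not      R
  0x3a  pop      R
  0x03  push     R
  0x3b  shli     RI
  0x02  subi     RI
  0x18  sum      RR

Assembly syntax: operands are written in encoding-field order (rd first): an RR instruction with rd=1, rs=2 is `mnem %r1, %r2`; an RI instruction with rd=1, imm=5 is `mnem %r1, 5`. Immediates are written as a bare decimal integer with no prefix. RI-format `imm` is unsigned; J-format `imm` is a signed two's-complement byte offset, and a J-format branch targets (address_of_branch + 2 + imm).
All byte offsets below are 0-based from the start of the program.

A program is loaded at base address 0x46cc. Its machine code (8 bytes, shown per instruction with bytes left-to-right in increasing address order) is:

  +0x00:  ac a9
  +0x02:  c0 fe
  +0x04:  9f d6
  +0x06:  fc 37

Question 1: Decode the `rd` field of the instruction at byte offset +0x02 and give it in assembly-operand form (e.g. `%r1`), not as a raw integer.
%r11

off 0x02: read c0 fe as little → 0xfec0
  opcode bits[15:10]=0x3f: neg/R
  [9:6] rd=11 = %r11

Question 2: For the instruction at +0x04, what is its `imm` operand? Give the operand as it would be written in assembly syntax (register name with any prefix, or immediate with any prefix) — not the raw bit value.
31

off 0x04: read 9f d6 as little → 0xd69f
  top 6b → 0x35 → cpi [RI]
  [9:6] rd=10 = %r10
  [5:0] imm=31 = 31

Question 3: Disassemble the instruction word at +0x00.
eor %r6, %r11

@+00  little-endian(ac a9) = 0xa9ac
  op=0xa9ac>>10=0x2a ⇒ eor (RR)
  [9:6] rd=6 = %r6
  [5:2] rs=11 = %r11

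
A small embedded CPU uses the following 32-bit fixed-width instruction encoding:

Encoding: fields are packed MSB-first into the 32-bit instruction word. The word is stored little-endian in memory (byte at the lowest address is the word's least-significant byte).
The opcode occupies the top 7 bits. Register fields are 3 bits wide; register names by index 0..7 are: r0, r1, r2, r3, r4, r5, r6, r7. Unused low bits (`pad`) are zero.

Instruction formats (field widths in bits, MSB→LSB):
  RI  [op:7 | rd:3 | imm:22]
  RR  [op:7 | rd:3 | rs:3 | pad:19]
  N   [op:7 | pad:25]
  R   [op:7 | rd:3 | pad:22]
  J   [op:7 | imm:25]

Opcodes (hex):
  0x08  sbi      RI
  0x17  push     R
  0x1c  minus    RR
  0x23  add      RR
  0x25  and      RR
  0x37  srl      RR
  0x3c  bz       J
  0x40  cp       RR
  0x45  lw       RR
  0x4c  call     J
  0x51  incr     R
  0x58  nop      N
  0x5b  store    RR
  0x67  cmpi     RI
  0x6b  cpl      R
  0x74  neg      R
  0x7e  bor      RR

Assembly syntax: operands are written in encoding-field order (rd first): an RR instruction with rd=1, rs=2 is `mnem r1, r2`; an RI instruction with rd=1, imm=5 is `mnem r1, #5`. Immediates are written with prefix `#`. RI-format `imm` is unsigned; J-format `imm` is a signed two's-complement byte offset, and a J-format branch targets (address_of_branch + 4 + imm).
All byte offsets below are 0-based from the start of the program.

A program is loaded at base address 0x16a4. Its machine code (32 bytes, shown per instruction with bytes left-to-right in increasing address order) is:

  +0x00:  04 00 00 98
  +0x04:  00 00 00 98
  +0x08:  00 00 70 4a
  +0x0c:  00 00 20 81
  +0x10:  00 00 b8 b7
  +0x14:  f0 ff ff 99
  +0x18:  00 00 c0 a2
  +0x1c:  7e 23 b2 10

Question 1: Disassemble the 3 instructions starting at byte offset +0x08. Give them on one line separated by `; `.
and r1, r6; cp r4, r4; store r6, r7

off 0x08: read 00 00 70 4a as little → 0x4a700000
  top 7b → 0x25 → and [RR]
  [24:22] rd=1 = r1
  [21:19] rs=6 = r6
off 0x0c: read 00 00 20 81 as little → 0x81200000
  top 7b → 0x40 → cp [RR]
  [24:22] rd=4 = r4
  [21:19] rs=4 = r4
off 0x10: read 00 00 b8 b7 as little → 0xb7b80000
  top 7b → 0x5b → store [RR]
  [24:22] rd=6 = r6
  [21:19] rs=7 = r7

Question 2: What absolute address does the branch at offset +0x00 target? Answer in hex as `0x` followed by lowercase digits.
0x16ac

off 0x00: read 04 00 00 98 as little → 0x98000004
  top 7b → 0x4c → call [J]
  imm@[24:0]=0x4 ⇒ #4
  target = base 0x16a4 + off 0x00 + 4 + imm 4 = 0x16ac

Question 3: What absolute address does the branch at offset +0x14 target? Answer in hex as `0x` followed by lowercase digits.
0x16ac

@+14  little-endian(f0 ff ff 99) = 0x99fffff0
  opcode bits[31:25]=0x4c: call/J
  imm@[24:0]=0x1fffff0 (s25→-16) ⇒ #-16
  target = base 0x16a4 + off 0x14 + 4 + imm -16 = 0x16ac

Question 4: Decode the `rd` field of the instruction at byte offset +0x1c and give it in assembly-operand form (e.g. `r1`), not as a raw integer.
@+1c  little-endian(7e 23 b2 10) = 0x10b2237e
  top 7b → 0x8 → sbi [RI]
  rd@[24:22]=0x2 ⇒ r2
  imm@[21:0]=0x32237e ⇒ #3285886

r2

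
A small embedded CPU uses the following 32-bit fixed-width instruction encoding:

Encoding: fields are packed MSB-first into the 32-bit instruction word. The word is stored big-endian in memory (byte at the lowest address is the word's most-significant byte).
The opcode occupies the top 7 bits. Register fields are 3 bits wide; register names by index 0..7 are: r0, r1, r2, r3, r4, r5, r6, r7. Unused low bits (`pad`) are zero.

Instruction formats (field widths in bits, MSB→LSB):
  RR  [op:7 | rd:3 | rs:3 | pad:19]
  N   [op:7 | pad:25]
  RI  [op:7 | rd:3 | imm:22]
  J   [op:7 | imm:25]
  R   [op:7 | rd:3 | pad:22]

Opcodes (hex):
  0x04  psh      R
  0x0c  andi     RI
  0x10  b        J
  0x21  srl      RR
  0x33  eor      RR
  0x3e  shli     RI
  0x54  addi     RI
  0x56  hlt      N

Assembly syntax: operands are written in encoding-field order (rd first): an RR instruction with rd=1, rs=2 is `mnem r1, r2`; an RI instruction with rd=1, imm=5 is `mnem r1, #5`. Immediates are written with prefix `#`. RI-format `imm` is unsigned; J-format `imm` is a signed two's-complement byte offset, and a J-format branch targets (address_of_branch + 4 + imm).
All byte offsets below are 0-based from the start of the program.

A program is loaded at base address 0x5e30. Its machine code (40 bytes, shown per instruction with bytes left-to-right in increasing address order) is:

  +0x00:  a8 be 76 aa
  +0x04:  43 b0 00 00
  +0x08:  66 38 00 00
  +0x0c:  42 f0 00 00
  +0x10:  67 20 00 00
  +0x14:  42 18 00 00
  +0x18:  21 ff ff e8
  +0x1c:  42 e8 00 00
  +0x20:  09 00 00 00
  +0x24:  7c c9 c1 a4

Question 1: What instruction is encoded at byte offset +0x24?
[24] 7c c9 c1 a4 → 0x7cc9c1a4
  top 7b → 0x3e → shli [RI]
  rd@[24:22]=0x3 ⇒ r3
  imm@[21:0]=0x9c1a4 ⇒ #639396

shli r3, #639396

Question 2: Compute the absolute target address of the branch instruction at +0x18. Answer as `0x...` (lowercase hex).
0x5e34

off 0x18: read 21 ff ff e8 as big → 0x21ffffe8
  op=0x21ffffe8>>25=0x10 ⇒ b (J)
  imm: (w>>0)&0x1ffffff=0x1ffffe8 (s25→-24) → #-24
  target = base 0x5e30 + off 0x18 + 4 + imm -24 = 0x5e34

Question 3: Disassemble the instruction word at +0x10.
[10] 67 20 00 00 → 0x67200000
  op=0x67200000>>25=0x33 ⇒ eor (RR)
  rd: (w>>22)&0x7=0x4 → r4
  rs: (w>>19)&0x7=0x4 → r4

eor r4, r4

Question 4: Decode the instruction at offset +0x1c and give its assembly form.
srl r3, r5

off 0x1c: read 42 e8 00 00 as big → 0x42e80000
  opcode bits[31:25]=0x21: srl/RR
  [24:22] rd=3 = r3
  [21:19] rs=5 = r5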